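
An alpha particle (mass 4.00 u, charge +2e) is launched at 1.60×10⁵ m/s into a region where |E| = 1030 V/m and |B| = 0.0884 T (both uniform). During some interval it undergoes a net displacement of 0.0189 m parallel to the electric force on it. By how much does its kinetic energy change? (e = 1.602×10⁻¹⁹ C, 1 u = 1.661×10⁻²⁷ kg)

The magnetic force is always ⟂ v and does no work; only the electric force changes KE.
ΔKE = F_E · d = |q|E d = (3.204×10⁻¹⁹)(1030)(0.0189) ≈ 6.24×10⁻¹⁸ J.

ΔKE ≈ 6.24×10⁻¹⁸ J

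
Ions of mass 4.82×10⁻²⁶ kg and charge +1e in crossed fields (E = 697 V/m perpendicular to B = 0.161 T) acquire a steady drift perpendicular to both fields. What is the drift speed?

The E×B drift speed is v_d = E/B.
v_d = 697/0.161 = 4330 m/s.

v_d ≈ 4330 m/s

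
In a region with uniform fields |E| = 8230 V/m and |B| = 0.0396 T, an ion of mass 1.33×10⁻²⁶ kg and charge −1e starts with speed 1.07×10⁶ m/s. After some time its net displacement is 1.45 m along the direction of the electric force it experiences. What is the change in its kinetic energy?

ΔKE ≈ 1.91×10⁻¹⁵ J

The magnetic force is always ⟂ v and does no work; only the electric force changes KE.
ΔKE = F_E · d = |q|E d = (1.602×10⁻¹⁹)(8230)(1.45) ≈ 1.91×10⁻¹⁵ J.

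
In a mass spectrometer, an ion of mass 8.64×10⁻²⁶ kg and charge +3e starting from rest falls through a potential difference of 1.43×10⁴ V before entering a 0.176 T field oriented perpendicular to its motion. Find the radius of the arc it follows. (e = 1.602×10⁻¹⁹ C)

r ≈ 0.407 m

Acceleration: |q|V = ½mv² ⇒ v = √(2|q|V/m) = √(2·4.806×10⁻¹⁹·1.43×10⁴/8.64×10⁻²⁶) ≈ 3.989×10⁵ m/s.
In the field: r = mv/(|q|B) = (8.64×10⁻²⁶)(3.989×10⁵)/((4.806×10⁻¹⁹)(0.176)) ≈ 0.407 m.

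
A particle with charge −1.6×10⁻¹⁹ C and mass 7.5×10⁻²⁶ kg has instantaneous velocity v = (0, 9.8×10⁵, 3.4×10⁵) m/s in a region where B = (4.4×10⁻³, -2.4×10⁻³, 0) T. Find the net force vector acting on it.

F ≈ (-1.31×10⁻¹⁶, -2.39×10⁻¹⁶, 6.90×10⁻¹⁶) N

v×B = (816, 1500, -4310) N/C.
F = q v×B = (−1.6×10⁻¹⁹ C)·(816, 1500, -4310) = (-1.31×10⁻¹⁶, -2.39×10⁻¹⁶, 6.90×10⁻¹⁶) N.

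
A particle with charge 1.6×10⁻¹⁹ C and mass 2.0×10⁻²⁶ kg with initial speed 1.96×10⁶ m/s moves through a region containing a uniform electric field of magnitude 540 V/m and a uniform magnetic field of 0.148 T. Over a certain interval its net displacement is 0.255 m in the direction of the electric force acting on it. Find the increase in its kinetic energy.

The magnetic force is always ⟂ v and does no work; only the electric force changes KE.
ΔKE = F_E · d = |q|E d = (1.6×10⁻¹⁹)(540)(0.255) ≈ 2.20×10⁻¹⁷ J.

ΔKE ≈ 2.20×10⁻¹⁷ J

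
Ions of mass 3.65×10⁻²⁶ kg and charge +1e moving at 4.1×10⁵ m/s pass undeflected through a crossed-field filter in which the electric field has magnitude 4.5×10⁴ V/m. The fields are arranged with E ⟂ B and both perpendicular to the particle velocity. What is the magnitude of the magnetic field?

B = 0.11 T

Balance of forces in the selector: qE = qvB ⇒ B = E/v.
B = 4.5×10⁴/4.1×10⁵ = 0.11 T.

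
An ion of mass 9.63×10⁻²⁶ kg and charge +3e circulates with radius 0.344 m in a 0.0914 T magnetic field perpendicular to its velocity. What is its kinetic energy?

v = |q|Br/m, then KE = ½mv² = (qBr)²/(2m).
v = (4.806×10⁻¹⁹)(0.0914)(0.344)/9.63×10⁻²⁶ ≈ 1.569×10⁵ m/s.
KE = ½(9.63×10⁻²⁶)(1.569×10⁵)² ≈ 1.19×10⁻¹⁵ J.

KE ≈ 1.19×10⁻¹⁵ J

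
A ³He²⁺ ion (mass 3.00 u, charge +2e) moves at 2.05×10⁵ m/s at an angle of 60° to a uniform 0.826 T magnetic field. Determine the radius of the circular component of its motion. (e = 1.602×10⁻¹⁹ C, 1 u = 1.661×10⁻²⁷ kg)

v⊥ = v sinθ = 2.05×10⁵·sin60° ≈ 1.775×10⁵ m/s.
r = m v⊥/(|q|B) = (4.983×10⁻²⁷)(1.775×10⁵)/((3.204×10⁻¹⁹)(0.826)) ≈ 3.34×10⁻³ m.

r ≈ 3.34×10⁻³ m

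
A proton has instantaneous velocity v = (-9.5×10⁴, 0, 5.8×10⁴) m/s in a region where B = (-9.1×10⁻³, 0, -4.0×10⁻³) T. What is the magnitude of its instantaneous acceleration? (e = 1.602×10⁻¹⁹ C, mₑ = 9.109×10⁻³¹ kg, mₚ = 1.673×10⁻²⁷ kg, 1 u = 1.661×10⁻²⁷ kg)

|a| ≈ 8.69×10¹⁰ m/s²

v×B = (0, -908, 0) N/C.
F = q v×B = (1.602×10⁻¹⁹ C)·(0, -908, 0) = (0, -1.45×10⁻¹⁶, 0) N.
|a| = |F|/m = 1.454×10⁻¹⁶/1.673×10⁻²⁷ ≈ 8.69×10¹⁰ m/s².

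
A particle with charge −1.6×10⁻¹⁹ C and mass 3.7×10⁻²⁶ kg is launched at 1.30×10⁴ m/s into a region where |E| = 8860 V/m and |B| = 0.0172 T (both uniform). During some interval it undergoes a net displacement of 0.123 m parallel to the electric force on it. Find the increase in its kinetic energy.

The magnetic force is always ⟂ v and does no work; only the electric force changes KE.
ΔKE = F_E · d = |q|E d = (1.6×10⁻¹⁹)(8860)(0.123) ≈ 1.74×10⁻¹⁶ J.

ΔKE ≈ 1.74×10⁻¹⁶ J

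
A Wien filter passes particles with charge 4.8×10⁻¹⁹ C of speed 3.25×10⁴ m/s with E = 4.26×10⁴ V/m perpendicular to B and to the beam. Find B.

Balance of forces in the selector: qE = qvB ⇒ B = E/v.
B = 4.26×10⁴/3.25×10⁴ = 1.31 T.

B = 1.31 T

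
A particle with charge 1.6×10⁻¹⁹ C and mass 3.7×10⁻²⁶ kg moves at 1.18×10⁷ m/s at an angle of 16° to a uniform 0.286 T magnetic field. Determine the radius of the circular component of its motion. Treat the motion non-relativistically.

r ≈ 2.63 m

v⊥ = v sinθ = 1.18×10⁷·sin16° ≈ 3.253×10⁶ m/s.
r = m v⊥/(|q|B) = (3.7×10⁻²⁶)(3.253×10⁶)/((1.6×10⁻¹⁹)(0.286)) ≈ 2.63 m.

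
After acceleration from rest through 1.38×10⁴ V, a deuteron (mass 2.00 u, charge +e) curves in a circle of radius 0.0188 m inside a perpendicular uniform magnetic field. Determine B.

v = √(2|q|V/m) = √(2·1.602×10⁻¹⁹·1.38×10⁴/3.322×10⁻²⁷) ≈ 1.154×10⁶ m/s.
B = mv/(|q|r) = (3.322×10⁻²⁷)(1.154×10⁶)/((1.602×10⁻¹⁹)(0.0188)) ≈ 1.27 T.

B ≈ 1.27 T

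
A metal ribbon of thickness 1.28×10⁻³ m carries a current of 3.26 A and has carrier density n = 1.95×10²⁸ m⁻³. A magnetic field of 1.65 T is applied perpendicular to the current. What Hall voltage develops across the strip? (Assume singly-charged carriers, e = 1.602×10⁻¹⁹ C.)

V_H = IB/(n e t).
V_H = (3.26)(1.65)/((1.95×10²⁸)(1.602×10⁻¹⁹)(1.28×10⁻³)) ≈ 1.35×10⁻⁶ V.

V_H ≈ 1.35×10⁻⁶ V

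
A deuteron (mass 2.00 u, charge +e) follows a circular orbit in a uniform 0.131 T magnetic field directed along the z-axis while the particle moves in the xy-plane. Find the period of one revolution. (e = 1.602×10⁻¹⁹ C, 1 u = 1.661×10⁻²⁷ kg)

T ≈ 9.95×10⁻⁷ s

The cyclotron period depends only on m, q, B: T = 2πm/(|q|B).
T = 2π(3.322×10⁻²⁷)/((1.602×10⁻¹⁹)(0.131)) ≈ 9.95×10⁻⁷ s.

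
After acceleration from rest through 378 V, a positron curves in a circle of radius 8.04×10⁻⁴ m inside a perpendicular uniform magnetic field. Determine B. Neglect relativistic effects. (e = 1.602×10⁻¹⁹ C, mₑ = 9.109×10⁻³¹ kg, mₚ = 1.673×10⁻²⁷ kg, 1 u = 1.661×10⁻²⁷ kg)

B ≈ 0.0815 T

v = √(2|q|V/m) = √(2·1.602×10⁻¹⁹·378/9.109×10⁻³¹) ≈ 1.153×10⁷ m/s.
B = mv/(|q|r) = (9.109×10⁻³¹)(1.153×10⁷)/((1.602×10⁻¹⁹)(8.04×10⁻⁴)) ≈ 0.0815 T.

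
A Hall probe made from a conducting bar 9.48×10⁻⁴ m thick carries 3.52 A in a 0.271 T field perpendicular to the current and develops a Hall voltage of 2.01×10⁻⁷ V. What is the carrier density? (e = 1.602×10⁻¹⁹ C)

From V_H = IB/(n e t), n = IB/(V_H e t).
n = (3.52)(0.271)/((2.01×10⁻⁷)(1.602×10⁻¹⁹)(9.48×10⁻⁴)) ≈ 3.12×10²⁸ m⁻³.

n ≈ 3.12×10²⁸ m⁻³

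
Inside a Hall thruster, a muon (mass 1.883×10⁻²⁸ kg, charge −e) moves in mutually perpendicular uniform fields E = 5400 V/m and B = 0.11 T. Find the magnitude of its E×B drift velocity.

In crossed fields the guiding centre drifts at v_d = |E×B|/B² = E/B, independent of charge and mass.
v_d = 5400/0.11 = 4.9×10⁴ m/s.

v_d ≈ 4.9×10⁴ m/s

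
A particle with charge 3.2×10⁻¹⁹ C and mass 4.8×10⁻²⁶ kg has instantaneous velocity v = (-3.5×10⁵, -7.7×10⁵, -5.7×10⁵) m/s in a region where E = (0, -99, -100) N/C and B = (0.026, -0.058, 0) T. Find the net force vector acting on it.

F ≈ (-1.06×10⁻¹⁴, -4.77×10⁻¹⁵, 1.29×10⁻¹⁴) N

v×B = (-3.31×10⁴, -1.48×10⁴, 4.03×10⁴) N/C.
E + v×B = (-3.31×10⁴, -1.49×10⁴, 4.02×10⁴) N/C.
F = q(E + v×B) = (3.2×10⁻¹⁹ C)·(-3.31×10⁴, -1.49×10⁴, 4.02×10⁴) = (-1.06×10⁻¹⁴, -4.77×10⁻¹⁵, 1.29×10⁻¹⁴) N.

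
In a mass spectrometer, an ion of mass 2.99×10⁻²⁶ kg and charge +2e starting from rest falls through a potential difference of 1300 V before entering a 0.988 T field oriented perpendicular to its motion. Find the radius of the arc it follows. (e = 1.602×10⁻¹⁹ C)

r ≈ 0.0158 m

Acceleration: |q|V = ½mv² ⇒ v = √(2|q|V/m) = √(2·3.204×10⁻¹⁹·1300/2.99×10⁻²⁶) ≈ 1.669×10⁵ m/s.
In the field: r = mv/(|q|B) = (2.99×10⁻²⁶)(1.669×10⁵)/((3.204×10⁻¹⁹)(0.988)) ≈ 0.0158 m.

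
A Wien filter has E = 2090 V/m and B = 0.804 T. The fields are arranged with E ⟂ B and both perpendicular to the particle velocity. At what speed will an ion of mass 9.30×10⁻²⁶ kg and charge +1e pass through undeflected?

v = 2600 m/s

For undeflected motion the electric and magnetic forces balance: qE = qvB.
v = E/B = 2090/0.804 = 2600 m/s.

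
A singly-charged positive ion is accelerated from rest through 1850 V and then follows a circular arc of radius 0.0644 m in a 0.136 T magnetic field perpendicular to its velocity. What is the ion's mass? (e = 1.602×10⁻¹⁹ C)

Combine |q|V = ½mv² and r = mv/(|q|B): eliminate v to get m = qB²r²/(2V).
m = (1.602×10⁻¹⁹)(0.136)²(0.0644)²/(2·1850) ≈ 3.32×10⁻²⁷ kg.

m ≈ 3.32×10⁻²⁷ kg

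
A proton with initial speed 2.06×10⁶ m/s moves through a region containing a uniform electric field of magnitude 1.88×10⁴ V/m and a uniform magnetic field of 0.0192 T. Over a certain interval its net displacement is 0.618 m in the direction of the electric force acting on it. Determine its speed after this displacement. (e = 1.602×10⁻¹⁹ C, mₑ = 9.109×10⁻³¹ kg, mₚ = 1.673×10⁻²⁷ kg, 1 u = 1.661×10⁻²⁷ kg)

v_f ≈ 2.54×10⁶ m/s

B does no work; ΔKE = |q|E d.
½mv_f² = ½mv₀² + |q|Ed = ½(1.673×10⁻²⁷)(2.06×10⁶)² + (1.602×10⁻¹⁹)(1.88×10⁴)(0.618) ≈ 3.550×10⁻¹⁵ J + 1.861×10⁻¹⁵ J ≈ 5.411×10⁻¹⁵ J.
v_f = √(2·5.411×10⁻¹⁵/1.673×10⁻²⁷) ≈ 2.54×10⁶ m/s.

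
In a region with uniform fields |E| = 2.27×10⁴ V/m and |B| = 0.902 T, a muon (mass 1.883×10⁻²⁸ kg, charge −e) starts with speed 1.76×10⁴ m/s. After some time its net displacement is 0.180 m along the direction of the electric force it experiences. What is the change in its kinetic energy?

The magnetic force is always ⟂ v and does no work; only the electric force changes KE.
ΔKE = F_E · d = |q|E d = (1.602×10⁻¹⁹)(2.27×10⁴)(0.180) ≈ 6.55×10⁻¹⁶ J.

ΔKE ≈ 6.55×10⁻¹⁶ J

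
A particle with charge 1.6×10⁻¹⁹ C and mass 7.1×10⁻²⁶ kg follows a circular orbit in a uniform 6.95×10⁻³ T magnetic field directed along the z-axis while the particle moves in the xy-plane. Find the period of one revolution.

T ≈ 4.01×10⁻⁴ s

The cyclotron period depends only on m, q, B: T = 2πm/(|q|B).
T = 2π(7.1×10⁻²⁶)/((1.6×10⁻¹⁹)(6.95×10⁻³)) ≈ 4.01×10⁻⁴ s.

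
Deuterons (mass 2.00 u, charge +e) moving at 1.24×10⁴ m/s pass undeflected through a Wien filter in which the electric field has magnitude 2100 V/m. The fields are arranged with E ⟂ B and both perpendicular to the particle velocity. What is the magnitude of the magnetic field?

B = 0.169 T

Balance of forces in the selector: qE = qvB ⇒ B = E/v.
B = 2100/1.24×10⁴ = 0.169 T.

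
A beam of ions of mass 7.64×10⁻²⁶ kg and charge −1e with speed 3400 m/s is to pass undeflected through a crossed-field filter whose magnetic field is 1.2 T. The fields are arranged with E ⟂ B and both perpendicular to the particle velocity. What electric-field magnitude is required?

For straight-line motion qE = qvB, so E = vB.
E = 3400 × 1.2 = 4100 V/m.

E = 4100 V/m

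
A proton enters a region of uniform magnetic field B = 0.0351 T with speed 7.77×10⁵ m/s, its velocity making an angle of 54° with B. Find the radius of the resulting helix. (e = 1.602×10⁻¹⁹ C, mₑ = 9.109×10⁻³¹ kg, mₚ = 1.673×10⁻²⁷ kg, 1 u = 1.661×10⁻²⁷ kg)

r ≈ 0.187 m

v⊥ = v sinθ = 7.77×10⁵·sin54° ≈ 6.286×10⁵ m/s.
r = m v⊥/(|q|B) = (1.673×10⁻²⁷)(6.286×10⁵)/((1.602×10⁻¹⁹)(0.0351)) ≈ 0.187 m.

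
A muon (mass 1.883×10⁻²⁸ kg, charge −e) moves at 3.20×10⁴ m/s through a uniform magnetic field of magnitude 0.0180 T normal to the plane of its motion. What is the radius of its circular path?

The magnetic force provides the centripetal force: |q|vB = mv²/r.
r = mv/(|q|B) = (1.883×10⁻²⁸)(3.20×10⁴)/((1.602×10⁻¹⁹)(0.0180)) ≈ 2.09×10⁻³ m.

r ≈ 2.09×10⁻³ m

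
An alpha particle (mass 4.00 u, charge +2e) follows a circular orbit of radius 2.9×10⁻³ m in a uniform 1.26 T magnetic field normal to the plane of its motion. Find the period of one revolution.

T ≈ 1.03×10⁻⁷ s

The cyclotron period depends only on m, q, B: T = 2πm/(|q|B).
T = 2π(6.644×10⁻²⁷)/((3.204×10⁻¹⁹)(1.26)) ≈ 1.03×10⁻⁷ s.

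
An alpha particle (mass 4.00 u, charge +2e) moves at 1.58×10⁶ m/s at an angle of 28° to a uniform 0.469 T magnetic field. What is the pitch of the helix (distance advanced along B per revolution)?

v∥ = v cosθ = 1.58×10⁶·cos28° ≈ 1.395×10⁶ m/s.
T = 2πm/(|q|B) = 2π(6.644×10⁻²⁷)/((3.204×10⁻¹⁹)(0.469)) ≈ 2.778×10⁻⁷ s.
pitch = v∥ T = (1.395×10⁶)(2.778×10⁻⁷) ≈ 0.388 m.

p ≈ 0.388 m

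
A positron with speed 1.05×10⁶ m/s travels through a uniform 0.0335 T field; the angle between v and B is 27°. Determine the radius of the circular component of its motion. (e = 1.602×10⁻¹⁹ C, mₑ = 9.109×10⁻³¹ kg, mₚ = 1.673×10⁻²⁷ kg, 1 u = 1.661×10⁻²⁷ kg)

v⊥ = v sinθ = 1.05×10⁶·sin27° ≈ 4.767×10⁵ m/s.
r = m v⊥/(|q|B) = (9.109×10⁻³¹)(4.767×10⁵)/((1.602×10⁻¹⁹)(0.0335)) ≈ 8.09×10⁻⁵ m.

r ≈ 8.09×10⁻⁵ m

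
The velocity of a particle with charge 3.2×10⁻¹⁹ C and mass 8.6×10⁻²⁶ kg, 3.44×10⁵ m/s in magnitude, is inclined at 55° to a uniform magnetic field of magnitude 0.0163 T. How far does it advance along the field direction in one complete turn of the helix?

p ≈ 20.4 m

v∥ = v cosθ = 3.44×10⁵·cos55° ≈ 1.973×10⁵ m/s.
T = 2πm/(|q|B) = 2π(8.6×10⁻²⁶)/((3.2×10⁻¹⁹)(0.0163)) ≈ 1.036×10⁻⁴ s.
pitch = v∥ T = (1.973×10⁵)(1.036×10⁻⁴) ≈ 20.4 m.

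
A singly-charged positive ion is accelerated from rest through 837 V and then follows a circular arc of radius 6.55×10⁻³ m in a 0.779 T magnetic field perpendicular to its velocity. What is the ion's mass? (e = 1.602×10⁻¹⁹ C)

Combine |q|V = ½mv² and r = mv/(|q|B): eliminate v to get m = qB²r²/(2V).
m = (1.602×10⁻¹⁹)(0.779)²(6.55×10⁻³)²/(2·837) ≈ 2.49×10⁻²⁷ kg.

m ≈ 2.49×10⁻²⁷ kg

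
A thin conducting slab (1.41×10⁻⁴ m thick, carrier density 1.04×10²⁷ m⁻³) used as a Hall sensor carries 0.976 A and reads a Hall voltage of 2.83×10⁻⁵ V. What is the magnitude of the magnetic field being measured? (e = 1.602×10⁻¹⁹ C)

From V_H = IB/(n e t), B = V_H n e t / I.
B = (2.83×10⁻⁵)(1.04×10²⁷)(1.602×10⁻¹⁹)(1.41×10⁻⁴)/0.976 ≈ 0.681 T.

B ≈ 0.681 T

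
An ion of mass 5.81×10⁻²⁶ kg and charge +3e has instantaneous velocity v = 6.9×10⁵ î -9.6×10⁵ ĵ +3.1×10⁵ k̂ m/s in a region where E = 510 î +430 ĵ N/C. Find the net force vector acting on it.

F ≈ (2.45×10⁻¹⁶, 2.07×10⁻¹⁶, 0) N

Only an electric field acts, so F = qE = (4.806×10⁻¹⁹ C)·(510, 430, 0) = (2.45×10⁻¹⁶, 2.07×10⁻¹⁶, 0) N.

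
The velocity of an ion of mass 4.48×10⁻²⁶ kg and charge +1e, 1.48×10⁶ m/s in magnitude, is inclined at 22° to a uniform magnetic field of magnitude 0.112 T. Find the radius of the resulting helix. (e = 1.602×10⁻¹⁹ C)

v⊥ = v sinθ = 1.48×10⁶·sin22° ≈ 5.544×10⁵ m/s.
r = m v⊥/(|q|B) = (4.48×10⁻²⁶)(5.544×10⁵)/((1.602×10⁻¹⁹)(0.112)) ≈ 1.38 m.

r ≈ 1.38 m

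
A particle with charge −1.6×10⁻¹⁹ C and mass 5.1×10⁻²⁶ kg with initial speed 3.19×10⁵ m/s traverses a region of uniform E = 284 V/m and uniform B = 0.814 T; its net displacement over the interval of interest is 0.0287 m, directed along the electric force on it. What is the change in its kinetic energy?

ΔKE ≈ 1.30×10⁻¹⁸ J

The magnetic force is always ⟂ v and does no work; only the electric force changes KE.
ΔKE = F_E · d = |q|E d = (1.6×10⁻¹⁹)(284)(0.0287) ≈ 1.30×10⁻¹⁸ J.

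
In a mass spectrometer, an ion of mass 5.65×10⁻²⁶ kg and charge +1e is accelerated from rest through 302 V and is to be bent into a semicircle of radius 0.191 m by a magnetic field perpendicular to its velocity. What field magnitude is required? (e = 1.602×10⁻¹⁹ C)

B ≈ 0.0764 T

v = √(2|q|V/m) = √(2·1.602×10⁻¹⁹·302/5.65×10⁻²⁶) ≈ 4.138×10⁴ m/s.
B = mv/(|q|r) = (5.65×10⁻²⁶)(4.138×10⁴)/((1.602×10⁻¹⁹)(0.191)) ≈ 0.0764 T.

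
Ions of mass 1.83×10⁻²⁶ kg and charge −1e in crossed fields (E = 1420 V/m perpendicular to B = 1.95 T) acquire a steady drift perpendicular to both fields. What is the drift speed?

The E×B drift speed is v_d = E/B.
v_d = 1420/1.95 = 728 m/s.

v_d ≈ 728 m/s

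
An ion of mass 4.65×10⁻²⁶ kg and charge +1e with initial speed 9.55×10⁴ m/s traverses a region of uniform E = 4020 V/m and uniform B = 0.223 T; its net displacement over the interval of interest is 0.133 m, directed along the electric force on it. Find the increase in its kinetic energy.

ΔKE ≈ 8.57×10⁻¹⁷ J

The magnetic force is always ⟂ v and does no work; only the electric force changes KE.
ΔKE = F_E · d = |q|E d = (1.602×10⁻¹⁹)(4020)(0.133) ≈ 8.57×10⁻¹⁷ J.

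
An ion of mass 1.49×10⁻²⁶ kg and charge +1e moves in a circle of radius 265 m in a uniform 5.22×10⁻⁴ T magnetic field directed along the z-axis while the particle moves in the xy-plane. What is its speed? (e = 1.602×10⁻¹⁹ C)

From |q|vB = mv²/r, v = |q|Br/m.
v = (1.602×10⁻¹⁹)(5.22×10⁻⁴)(265)/1.49×10⁻²⁶ ≈ 1.49×10⁶ m/s.

v ≈ 1.49×10⁶ m/s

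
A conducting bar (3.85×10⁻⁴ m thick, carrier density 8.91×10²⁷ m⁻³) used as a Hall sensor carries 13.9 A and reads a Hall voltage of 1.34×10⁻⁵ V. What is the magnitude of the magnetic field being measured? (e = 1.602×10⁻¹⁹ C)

From V_H = IB/(n e t), B = V_H n e t / I.
B = (1.34×10⁻⁵)(8.91×10²⁷)(1.602×10⁻¹⁹)(3.85×10⁻⁴)/13.9 ≈ 0.530 T.

B ≈ 0.530 T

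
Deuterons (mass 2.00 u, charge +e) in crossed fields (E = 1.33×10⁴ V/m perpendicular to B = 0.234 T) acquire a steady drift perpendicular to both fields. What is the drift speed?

v_d ≈ 5.68×10⁴ m/s

The E×B drift speed is v_d = E/B.
v_d = 1.33×10⁴/0.234 = 5.68×10⁴ m/s.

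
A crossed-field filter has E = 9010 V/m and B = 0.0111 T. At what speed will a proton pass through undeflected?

Straight-line motion ⇒ electric and magnetic forces cancel, so E = vB.
v = E/B = 9010/0.0111 = 8.12×10⁵ m/s.
The result is independent of the particle's charge and mass.

v = 8.12×10⁵ m/s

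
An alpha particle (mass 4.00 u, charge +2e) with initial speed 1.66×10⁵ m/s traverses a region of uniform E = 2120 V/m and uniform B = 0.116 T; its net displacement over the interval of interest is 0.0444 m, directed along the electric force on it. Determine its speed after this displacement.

v_f ≈ 1.91×10⁵ m/s

B does no work; ΔKE = |q|E d.
½mv_f² = ½mv₀² + |q|Ed = ½(6.644×10⁻²⁷)(1.66×10⁵)² + (3.204×10⁻¹⁹)(2120)(0.0444) ≈ 9.154×10⁻¹⁷ J + 3.016×10⁻¹⁷ J ≈ 1.217×10⁻¹⁶ J.
v_f = √(2·1.217×10⁻¹⁶/6.644×10⁻²⁷) ≈ 1.91×10⁵ m/s.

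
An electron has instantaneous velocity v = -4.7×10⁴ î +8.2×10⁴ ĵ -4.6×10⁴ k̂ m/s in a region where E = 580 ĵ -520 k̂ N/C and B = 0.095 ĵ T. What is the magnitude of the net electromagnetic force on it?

|F| ≈ 1.07×10⁻¹⁵ N

v×B = (4370, 0, -4460) N/C.
E + v×B = (4370, 580, -4980) N/C.
F = q(E + v×B) = (−1.602×10⁻¹⁹ C)·(4370, 580, -4980) = (-7.00×10⁻¹⁶, -9.29×10⁻¹⁷, 7.99×10⁻¹⁶) N.
|F| = 1.07×10⁻¹⁵ N.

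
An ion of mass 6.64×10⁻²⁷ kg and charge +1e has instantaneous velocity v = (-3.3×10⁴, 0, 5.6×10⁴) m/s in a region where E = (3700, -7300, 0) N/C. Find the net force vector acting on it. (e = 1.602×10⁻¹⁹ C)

F ≈ (5.93×10⁻¹⁶, -1.17×10⁻¹⁵, 0) N

Only an electric field acts, so F = qE = (1.602×10⁻¹⁹ C)·(3700, -7300, 0) = (5.93×10⁻¹⁶, -1.17×10⁻¹⁵, 0) N.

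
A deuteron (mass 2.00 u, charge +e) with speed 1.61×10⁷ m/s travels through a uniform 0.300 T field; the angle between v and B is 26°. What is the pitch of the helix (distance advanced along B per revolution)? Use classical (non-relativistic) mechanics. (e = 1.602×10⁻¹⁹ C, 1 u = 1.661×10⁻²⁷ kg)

p ≈ 6.28 m

v∥ = v cosθ = 1.61×10⁷·cos26° ≈ 1.447×10⁷ m/s.
T = 2πm/(|q|B) = 2π(3.322×10⁻²⁷)/((1.602×10⁻¹⁹)(0.300)) ≈ 4.343×10⁻⁷ s.
pitch = v∥ T = (1.447×10⁷)(4.343×10⁻⁷) ≈ 6.28 m.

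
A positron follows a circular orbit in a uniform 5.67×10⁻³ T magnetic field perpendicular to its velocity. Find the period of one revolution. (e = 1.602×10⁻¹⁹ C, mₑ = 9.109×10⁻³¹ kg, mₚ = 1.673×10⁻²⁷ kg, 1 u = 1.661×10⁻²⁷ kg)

The cyclotron period depends only on m, q, B: T = 2πm/(|q|B).
T = 2π(9.109×10⁻³¹)/((1.602×10⁻¹⁹)(5.67×10⁻³)) ≈ 6.30×10⁻⁹ s.

T ≈ 6.30×10⁻⁹ s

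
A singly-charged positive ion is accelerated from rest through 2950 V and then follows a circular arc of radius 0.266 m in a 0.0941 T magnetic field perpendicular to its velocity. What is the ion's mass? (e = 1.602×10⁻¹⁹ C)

Combine |q|V = ½mv² and r = mv/(|q|B): eliminate v to get m = qB²r²/(2V).
m = (1.602×10⁻¹⁹)(0.0941)²(0.266)²/(2·2950) ≈ 1.70×10⁻²⁶ kg.

m ≈ 1.70×10⁻²⁶ kg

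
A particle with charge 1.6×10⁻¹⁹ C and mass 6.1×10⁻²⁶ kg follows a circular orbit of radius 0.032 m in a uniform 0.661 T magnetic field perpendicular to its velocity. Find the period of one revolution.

T ≈ 3.62×10⁻⁶ s

The cyclotron period depends only on m, q, B: T = 2πm/(|q|B).
T = 2π(6.1×10⁻²⁶)/((1.6×10⁻¹⁹)(0.661)) ≈ 3.62×10⁻⁶ s.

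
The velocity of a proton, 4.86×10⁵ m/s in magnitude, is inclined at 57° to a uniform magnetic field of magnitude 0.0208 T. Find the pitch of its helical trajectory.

p ≈ 0.835 m

v∥ = v cosθ = 4.86×10⁵·cos57° ≈ 2.647×10⁵ m/s.
T = 2πm/(|q|B) = 2π(1.673×10⁻²⁷)/((1.602×10⁻¹⁹)(0.0208)) ≈ 3.155×10⁻⁶ s.
pitch = v∥ T = (2.647×10⁵)(3.155×10⁻⁶) ≈ 0.835 m.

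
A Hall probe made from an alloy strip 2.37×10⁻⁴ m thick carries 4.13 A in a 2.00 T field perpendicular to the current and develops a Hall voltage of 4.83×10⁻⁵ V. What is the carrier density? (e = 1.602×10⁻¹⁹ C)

From V_H = IB/(n e t), n = IB/(V_H e t).
n = (4.13)(2.00)/((4.83×10⁻⁵)(1.602×10⁻¹⁹)(2.37×10⁻⁴)) ≈ 4.50×10²⁷ m⁻³.

n ≈ 4.50×10²⁷ m⁻³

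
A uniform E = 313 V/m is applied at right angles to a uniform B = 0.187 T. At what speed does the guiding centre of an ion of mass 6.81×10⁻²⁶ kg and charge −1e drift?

v_d ≈ 1670 m/s

The E×B drift speed is v_d = E/B.
v_d = 313/0.187 = 1670 m/s.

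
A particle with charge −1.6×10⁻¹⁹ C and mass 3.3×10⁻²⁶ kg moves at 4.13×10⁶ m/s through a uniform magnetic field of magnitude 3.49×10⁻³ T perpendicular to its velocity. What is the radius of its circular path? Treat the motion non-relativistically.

r ≈ 244 m

The magnetic force provides the centripetal force: |q|vB = mv²/r.
r = mv/(|q|B) = (3.3×10⁻²⁶)(4.13×10⁶)/((1.6×10⁻¹⁹)(3.49×10⁻³)) ≈ 244 m.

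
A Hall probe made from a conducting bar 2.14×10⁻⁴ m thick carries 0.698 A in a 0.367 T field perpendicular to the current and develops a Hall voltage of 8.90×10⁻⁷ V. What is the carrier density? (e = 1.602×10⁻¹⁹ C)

From V_H = IB/(n e t), n = IB/(V_H e t).
n = (0.698)(0.367)/((8.90×10⁻⁷)(1.602×10⁻¹⁹)(2.14×10⁻⁴)) ≈ 8.40×10²⁷ m⁻³.

n ≈ 8.40×10²⁷ m⁻³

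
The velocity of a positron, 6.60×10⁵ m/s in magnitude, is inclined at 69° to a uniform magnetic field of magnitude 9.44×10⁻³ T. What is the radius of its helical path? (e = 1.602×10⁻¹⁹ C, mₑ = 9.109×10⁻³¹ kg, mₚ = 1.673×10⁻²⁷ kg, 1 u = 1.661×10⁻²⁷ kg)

r ≈ 3.71×10⁻⁴ m

v⊥ = v sinθ = 6.60×10⁵·sin69° ≈ 6.162×10⁵ m/s.
r = m v⊥/(|q|B) = (9.109×10⁻³¹)(6.162×10⁵)/((1.602×10⁻¹⁹)(9.44×10⁻³)) ≈ 3.71×10⁻⁴ m.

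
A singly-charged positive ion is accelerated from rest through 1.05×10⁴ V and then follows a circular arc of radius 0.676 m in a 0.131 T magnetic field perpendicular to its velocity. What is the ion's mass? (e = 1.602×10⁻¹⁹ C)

m ≈ 5.98×10⁻²⁶ kg

Combine |q|V = ½mv² and r = mv/(|q|B): eliminate v to get m = qB²r²/(2V).
m = (1.602×10⁻¹⁹)(0.131)²(0.676)²/(2·1.05×10⁴) ≈ 5.98×10⁻²⁶ kg.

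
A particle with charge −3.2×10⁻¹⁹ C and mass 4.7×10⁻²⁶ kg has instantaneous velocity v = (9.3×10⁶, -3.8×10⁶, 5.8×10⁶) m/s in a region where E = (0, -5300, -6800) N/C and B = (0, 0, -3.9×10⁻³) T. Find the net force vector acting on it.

F ≈ (-4.74×10⁻¹⁵, -9.91×10⁻¹⁵, 2.18×10⁻¹⁵) N

v×B = (1.48×10⁴, 3.63×10⁴, 0) N/C.
E + v×B = (1.48×10⁴, 3.10×10⁴, -6800) N/C.
F = q(E + v×B) = (−3.2×10⁻¹⁹ C)·(1.48×10⁴, 3.10×10⁴, -6800) = (-4.74×10⁻¹⁵, -9.91×10⁻¹⁵, 2.18×10⁻¹⁵) N.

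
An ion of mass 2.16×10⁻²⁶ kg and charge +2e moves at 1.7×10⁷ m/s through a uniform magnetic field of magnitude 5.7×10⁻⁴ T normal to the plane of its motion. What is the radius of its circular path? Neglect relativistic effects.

The magnetic force provides the centripetal force: |q|vB = mv²/r.
r = mv/(|q|B) = (2.16×10⁻²⁶)(1.7×10⁷)/((3.204×10⁻¹⁹)(5.7×10⁻⁴)) ≈ 2000 m.

r ≈ 2000 m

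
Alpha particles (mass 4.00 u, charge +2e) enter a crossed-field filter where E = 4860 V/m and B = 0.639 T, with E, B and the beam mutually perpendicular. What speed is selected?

Straight-line motion ⇒ electric and magnetic forces cancel, so E = vB.
v = E/B = 4860/0.639 = 7610 m/s.

v = 7610 m/s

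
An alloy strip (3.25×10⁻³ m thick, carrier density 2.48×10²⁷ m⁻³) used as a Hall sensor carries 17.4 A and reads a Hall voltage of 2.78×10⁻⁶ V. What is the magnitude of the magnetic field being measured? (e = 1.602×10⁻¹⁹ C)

From V_H = IB/(n e t), B = V_H n e t / I.
B = (2.78×10⁻⁶)(2.48×10²⁷)(1.602×10⁻¹⁹)(3.25×10⁻³)/17.4 ≈ 0.206 T.

B ≈ 0.206 T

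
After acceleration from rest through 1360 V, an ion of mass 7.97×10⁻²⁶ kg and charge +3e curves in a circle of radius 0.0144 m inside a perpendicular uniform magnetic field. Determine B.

B ≈ 1.47 T

v = √(2|q|V/m) = √(2·4.806×10⁻¹⁹·1360/7.97×10⁻²⁶) ≈ 1.281×10⁵ m/s.
B = mv/(|q|r) = (7.97×10⁻²⁶)(1.281×10⁵)/((4.806×10⁻¹⁹)(0.0144)) ≈ 1.47 T.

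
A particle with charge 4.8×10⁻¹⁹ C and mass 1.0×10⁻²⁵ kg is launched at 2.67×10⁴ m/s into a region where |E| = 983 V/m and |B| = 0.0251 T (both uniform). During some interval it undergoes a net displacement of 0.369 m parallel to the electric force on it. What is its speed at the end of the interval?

B does no work; ΔKE = |q|E d.
½mv_f² = ½mv₀² + |q|Ed = ½(1.0×10⁻²⁵)(2.67×10⁴)² + (4.8×10⁻¹⁹)(983)(0.369) ≈ 3.564×10⁻¹⁷ J + 1.741×10⁻¹⁶ J ≈ 2.098×10⁻¹⁶ J.
v_f = √(2·2.098×10⁻¹⁶/1.0×10⁻²⁵) ≈ 6.48×10⁴ m/s.

v_f ≈ 6.48×10⁴ m/s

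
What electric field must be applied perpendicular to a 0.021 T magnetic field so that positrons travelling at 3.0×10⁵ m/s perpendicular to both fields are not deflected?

For straight-line motion qE = qvB, so E = vB.
E = 3.0×10⁵ × 0.021 = 6300 V/m.

E = 6300 V/m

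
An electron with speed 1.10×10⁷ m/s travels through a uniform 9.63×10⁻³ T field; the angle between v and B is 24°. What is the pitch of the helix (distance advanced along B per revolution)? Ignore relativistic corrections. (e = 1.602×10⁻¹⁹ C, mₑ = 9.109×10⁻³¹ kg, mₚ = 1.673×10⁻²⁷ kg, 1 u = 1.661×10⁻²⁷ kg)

v∥ = v cosθ = 1.10×10⁷·cos24° ≈ 1.005×10⁷ m/s.
T = 2πm/(|q|B) = 2π(9.109×10⁻³¹)/((1.602×10⁻¹⁹)(9.63×10⁻³)) ≈ 3.710×10⁻⁹ s.
pitch = v∥ T = (1.005×10⁷)(3.710×10⁻⁹) ≈ 0.0373 m.

p ≈ 0.0373 m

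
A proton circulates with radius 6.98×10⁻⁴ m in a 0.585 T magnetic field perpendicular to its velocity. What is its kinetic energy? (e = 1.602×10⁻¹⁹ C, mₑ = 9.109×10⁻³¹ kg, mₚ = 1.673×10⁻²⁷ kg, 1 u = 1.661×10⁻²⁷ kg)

v = |q|Br/m, then KE = ½mv² = (qBr)²/(2m).
v = (1.602×10⁻¹⁹)(0.585)(6.98×10⁻⁴)/1.673×10⁻²⁷ ≈ 3.910×10⁴ m/s.
KE = ½(1.673×10⁻²⁷)(3.910×10⁴)² ≈ 1.28×10⁻¹⁸ J = 7.98 eV.

KE ≈ 7.98 eV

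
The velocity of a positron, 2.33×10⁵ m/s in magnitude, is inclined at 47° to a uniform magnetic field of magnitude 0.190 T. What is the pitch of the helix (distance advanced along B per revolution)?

v∥ = v cosθ = 2.33×10⁵·cos47° ≈ 1.589×10⁵ m/s.
T = 2πm/(|q|B) = 2π(9.109×10⁻³¹)/((1.602×10⁻¹⁹)(0.190)) ≈ 1.880×10⁻¹⁰ s.
pitch = v∥ T = (1.589×10⁵)(1.880×10⁻¹⁰) ≈ 2.99×10⁻⁵ m.

p ≈ 2.99×10⁻⁵ m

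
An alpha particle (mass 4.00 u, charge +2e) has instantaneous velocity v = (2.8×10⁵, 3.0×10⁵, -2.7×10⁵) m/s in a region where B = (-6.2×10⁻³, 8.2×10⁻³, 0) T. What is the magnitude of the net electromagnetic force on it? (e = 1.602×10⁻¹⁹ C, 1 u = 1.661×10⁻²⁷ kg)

v×B = (2210, 1670, 4160) N/C.
F = q v×B = (3.204×10⁻¹⁹ C)·(2210, 1670, 4160) = (7.09×10⁻¹⁶, 5.36×10⁻¹⁶, 1.33×10⁻¹⁵) N.
|F| = 1.60×10⁻¹⁵ N.

|F| ≈ 1.60×10⁻¹⁵ N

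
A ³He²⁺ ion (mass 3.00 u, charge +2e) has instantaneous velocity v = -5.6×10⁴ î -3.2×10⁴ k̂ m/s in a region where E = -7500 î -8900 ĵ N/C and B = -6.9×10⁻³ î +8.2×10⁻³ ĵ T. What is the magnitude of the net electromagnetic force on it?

|F| ≈ 3.62×10⁻¹⁵ N

v×B = (262, 221, -459) N/C.
E + v×B = (-7240, -8680, -459) N/C.
F = q(E + v×B) = (3.204×10⁻¹⁹ C)·(-7240, -8680, -459) = (-2.32×10⁻¹⁵, -2.78×10⁻¹⁵, -1.47×10⁻¹⁶) N.
|F| = 3.62×10⁻¹⁵ N.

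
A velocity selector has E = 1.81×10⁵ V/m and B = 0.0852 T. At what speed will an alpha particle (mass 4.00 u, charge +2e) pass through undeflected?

v = 2.12×10⁶ m/s

Straight-line motion ⇒ electric and magnetic forces cancel, so E = vB.
v = E/B = 1.81×10⁵/0.0852 = 2.12×10⁶ m/s.
The result is independent of the particle's charge and mass.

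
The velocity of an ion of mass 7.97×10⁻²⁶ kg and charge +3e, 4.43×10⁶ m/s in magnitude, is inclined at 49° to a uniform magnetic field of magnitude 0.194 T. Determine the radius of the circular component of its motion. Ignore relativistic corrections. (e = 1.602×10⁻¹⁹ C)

r ≈ 2.86 m

v⊥ = v sinθ = 4.43×10⁶·sin49° ≈ 3.343×10⁶ m/s.
r = m v⊥/(|q|B) = (7.97×10⁻²⁶)(3.343×10⁶)/((4.806×10⁻¹⁹)(0.194)) ≈ 2.86 m.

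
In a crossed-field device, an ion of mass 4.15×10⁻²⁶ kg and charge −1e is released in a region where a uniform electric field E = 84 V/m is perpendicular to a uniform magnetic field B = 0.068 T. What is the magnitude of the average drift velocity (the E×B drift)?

The steady drift has the magnetic force balancing the electric force, so v_d = E/B.
v_d = 84/0.068 = 1200 m/s.

v_d ≈ 1200 m/s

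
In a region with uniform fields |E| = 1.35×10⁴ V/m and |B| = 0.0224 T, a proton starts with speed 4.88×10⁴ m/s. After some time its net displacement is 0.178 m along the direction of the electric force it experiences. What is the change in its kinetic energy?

The magnetic force is always ⟂ v and does no work; only the electric force changes KE.
ΔKE = F_E · d = |q|E d = (1.602×10⁻¹⁹)(1.35×10⁴)(0.178) ≈ 3.85×10⁻¹⁶ J.

ΔKE ≈ 3.85×10⁻¹⁶ J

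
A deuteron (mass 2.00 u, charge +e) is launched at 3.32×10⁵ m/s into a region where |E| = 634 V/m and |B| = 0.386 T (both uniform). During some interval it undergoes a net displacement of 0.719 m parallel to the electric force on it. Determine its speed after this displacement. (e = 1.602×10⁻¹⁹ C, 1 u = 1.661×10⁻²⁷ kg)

B does no work; ΔKE = |q|E d.
½mv_f² = ½mv₀² + |q|Ed = ½(3.322×10⁻²⁷)(3.32×10⁵)² + (1.602×10⁻¹⁹)(634)(0.719) ≈ 1.831×10⁻¹⁶ J + 7.303×10⁻¹⁷ J ≈ 2.561×10⁻¹⁶ J.
v_f = √(2·2.561×10⁻¹⁶/3.322×10⁻²⁷) ≈ 3.93×10⁵ m/s.

v_f ≈ 3.93×10⁵ m/s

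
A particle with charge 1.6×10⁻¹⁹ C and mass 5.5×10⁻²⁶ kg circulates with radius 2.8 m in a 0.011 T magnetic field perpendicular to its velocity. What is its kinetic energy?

v = |q|Br/m, then KE = ½mv² = (qBr)²/(2m).
v = (1.6×10⁻¹⁹)(0.011)(2.8)/5.5×10⁻²⁶ ≈ 8.960×10⁴ m/s.
KE = ½(5.5×10⁻²⁶)(8.960×10⁴)² ≈ 2.2×10⁻¹⁶ J = 1400 eV.

KE ≈ 1400 eV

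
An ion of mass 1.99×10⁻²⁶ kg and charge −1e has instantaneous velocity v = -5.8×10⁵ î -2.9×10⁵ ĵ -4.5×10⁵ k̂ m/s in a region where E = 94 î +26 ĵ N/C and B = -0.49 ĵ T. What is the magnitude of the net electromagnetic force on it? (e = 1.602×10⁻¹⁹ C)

|F| ≈ 5.76×10⁻¹⁴ N

v×B = (-2.20×10⁵, 0, 2.84×10⁵) N/C.
E + v×B = (-2.20×10⁵, 26.0, 2.84×10⁵) N/C.
F = q(E + v×B) = (−1.602×10⁻¹⁹ C)·(-2.20×10⁵, 26.0, 2.84×10⁵) = (3.53×10⁻¹⁴, -4.17×10⁻¹⁸, -4.55×10⁻¹⁴) N.
|F| = 5.76×10⁻¹⁴ N.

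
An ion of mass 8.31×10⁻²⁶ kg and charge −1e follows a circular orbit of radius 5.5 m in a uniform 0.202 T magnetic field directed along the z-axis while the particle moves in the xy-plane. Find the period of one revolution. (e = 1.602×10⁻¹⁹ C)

T ≈ 1.61×10⁻⁵ s

The cyclotron period depends only on m, q, B: T = 2πm/(|q|B).
T = 2π(8.31×10⁻²⁶)/((1.602×10⁻¹⁹)(0.202)) ≈ 1.61×10⁻⁵ s.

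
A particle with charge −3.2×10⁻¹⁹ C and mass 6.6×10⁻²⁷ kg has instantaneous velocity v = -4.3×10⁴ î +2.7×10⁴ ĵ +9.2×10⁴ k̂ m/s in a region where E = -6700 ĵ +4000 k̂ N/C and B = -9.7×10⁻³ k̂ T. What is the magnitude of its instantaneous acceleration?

|a| ≈ 3.96×10¹¹ m/s²

v×B = (-262, -417, 0) N/C.
E + v×B = (-262, -7120, 4000) N/C.
F = q(E + v×B) = (−3.2×10⁻¹⁹ C)·(-262, -7120, 4000) = (8.38×10⁻¹⁷, 2.28×10⁻¹⁵, -1.28×10⁻¹⁵) N.
|a| = |F|/m = 2.614×10⁻¹⁵/6.6×10⁻²⁷ ≈ 3.96×10¹¹ m/s².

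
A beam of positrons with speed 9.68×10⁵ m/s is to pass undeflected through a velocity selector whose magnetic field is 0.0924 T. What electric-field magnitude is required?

For straight-line motion qE = qvB, so E = vB.
E = 9.68×10⁵ × 0.0924 = 8.94×10⁴ V/m.

E = 8.94×10⁴ V/m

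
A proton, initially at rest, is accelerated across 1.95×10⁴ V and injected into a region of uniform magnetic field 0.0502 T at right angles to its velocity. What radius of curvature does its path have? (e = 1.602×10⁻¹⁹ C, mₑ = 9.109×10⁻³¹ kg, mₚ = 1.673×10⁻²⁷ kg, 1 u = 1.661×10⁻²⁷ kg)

Acceleration: |q|V = ½mv² ⇒ v = √(2|q|V/m) = √(2·1.602×10⁻¹⁹·1.95×10⁴/1.673×10⁻²⁷) ≈ 1.932×10⁶ m/s.
In the field: r = mv/(|q|B) = (1.673×10⁻²⁷)(1.932×10⁶)/((1.602×10⁻¹⁹)(0.0502)) ≈ 0.402 m.

r ≈ 0.402 m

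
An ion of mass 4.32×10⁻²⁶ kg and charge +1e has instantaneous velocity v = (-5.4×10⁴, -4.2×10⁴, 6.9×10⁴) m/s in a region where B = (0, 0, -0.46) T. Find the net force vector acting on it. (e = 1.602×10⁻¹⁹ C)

F ≈ (3.10×10⁻¹⁵, -3.98×10⁻¹⁵, 0) N

v×B = (1.93×10⁴, -2.48×10⁴, 0) N/C.
F = q v×B = (1.602×10⁻¹⁹ C)·(1.93×10⁴, -2.48×10⁴, 0) = (3.10×10⁻¹⁵, -3.98×10⁻¹⁵, 0) N.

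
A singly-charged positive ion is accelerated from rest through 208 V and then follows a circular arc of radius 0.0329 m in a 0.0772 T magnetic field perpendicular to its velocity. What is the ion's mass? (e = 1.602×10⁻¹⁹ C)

m ≈ 2.48×10⁻²⁷ kg

Combine |q|V = ½mv² and r = mv/(|q|B): eliminate v to get m = qB²r²/(2V).
m = (1.602×10⁻¹⁹)(0.0772)²(0.0329)²/(2·208) ≈ 2.48×10⁻²⁷ kg.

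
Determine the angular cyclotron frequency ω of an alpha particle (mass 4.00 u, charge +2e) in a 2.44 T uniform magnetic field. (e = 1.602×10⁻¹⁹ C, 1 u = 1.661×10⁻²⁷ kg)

ω = |q|B/m.
ω = (3.204×10⁻¹⁹)(2.44)/6.644×10⁻²⁷ ≈ 1.18×10⁸ rad/s.

ω ≈ 1.18×10⁸ rad/s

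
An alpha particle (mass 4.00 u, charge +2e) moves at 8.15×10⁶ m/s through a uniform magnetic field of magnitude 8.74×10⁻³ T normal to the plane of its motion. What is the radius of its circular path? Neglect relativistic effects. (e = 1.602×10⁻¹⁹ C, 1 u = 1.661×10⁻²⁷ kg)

r ≈ 19.3 m

The magnetic force provides the centripetal force: |q|vB = mv²/r.
r = mv/(|q|B) = (6.644×10⁻²⁷)(8.15×10⁶)/((3.204×10⁻¹⁹)(8.74×10⁻³)) ≈ 19.3 m.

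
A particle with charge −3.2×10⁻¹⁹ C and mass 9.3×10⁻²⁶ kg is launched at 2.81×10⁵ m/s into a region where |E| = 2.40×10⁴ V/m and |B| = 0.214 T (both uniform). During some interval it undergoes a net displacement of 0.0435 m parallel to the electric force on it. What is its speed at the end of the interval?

v_f ≈ 2.94×10⁵ m/s

B does no work; ΔKE = |q|E d.
½mv_f² = ½mv₀² + |q|Ed = ½(9.3×10⁻²⁶)(2.81×10⁵)² + (3.2×10⁻¹⁹)(2.40×10⁴)(0.0435) ≈ 3.672×10⁻¹⁵ J + 3.341×10⁻¹⁶ J ≈ 4.006×10⁻¹⁵ J.
v_f = √(2·4.006×10⁻¹⁵/9.3×10⁻²⁶) ≈ 2.94×10⁵ m/s.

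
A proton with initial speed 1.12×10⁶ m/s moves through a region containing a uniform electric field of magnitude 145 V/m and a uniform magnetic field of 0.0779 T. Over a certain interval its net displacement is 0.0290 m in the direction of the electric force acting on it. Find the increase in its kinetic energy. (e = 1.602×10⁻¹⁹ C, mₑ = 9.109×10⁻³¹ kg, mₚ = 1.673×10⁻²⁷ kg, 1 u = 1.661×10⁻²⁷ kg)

ΔKE ≈ 6.74×10⁻¹⁹ J

The magnetic force is always ⟂ v and does no work; only the electric force changes KE.
ΔKE = F_E · d = |q|E d = (1.602×10⁻¹⁹)(145)(0.0290) ≈ 6.74×10⁻¹⁹ J.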